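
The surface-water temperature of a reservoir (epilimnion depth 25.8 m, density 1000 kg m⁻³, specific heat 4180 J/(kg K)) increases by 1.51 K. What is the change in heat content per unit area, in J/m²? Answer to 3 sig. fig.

Areal heat capacity C = ρ c_p D = 1000 × 4180 × 25.8 = 1.08×10^8 J/(m^2 K).
ΔQ = C ΔT = 1.08×10^8 × 1.51 = 1.63×10^8 J/m².

1.63×10^8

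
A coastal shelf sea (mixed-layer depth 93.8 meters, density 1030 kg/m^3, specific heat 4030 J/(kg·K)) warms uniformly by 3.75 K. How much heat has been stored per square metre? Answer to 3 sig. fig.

1.46×10^9

Areal heat capacity C = ρ c_p D = 1030 × 4030 × 93.8 = 3.89×10^8 J/(m^2 K).
ΔQ = C ΔT = 3.89×10^8 × 3.75 = 1.46×10^9 J/m².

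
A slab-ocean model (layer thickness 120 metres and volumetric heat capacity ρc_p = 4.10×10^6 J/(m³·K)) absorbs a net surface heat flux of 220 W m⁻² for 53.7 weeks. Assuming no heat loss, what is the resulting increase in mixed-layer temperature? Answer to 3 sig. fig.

Areal heat capacity C = ρc_p × D = 4.10×10^6 × 120 = 4.92×10^8 J/(m^2 K).
Net heat input Q = F Δt = 220 × (53.7 weeks × 6.048×10^5 s/week) = 7.15×10^9 J/m².
ΔT = Q / C = 7.15×10^9 / 4.92×10^8 = 14.5 K.

14.5 K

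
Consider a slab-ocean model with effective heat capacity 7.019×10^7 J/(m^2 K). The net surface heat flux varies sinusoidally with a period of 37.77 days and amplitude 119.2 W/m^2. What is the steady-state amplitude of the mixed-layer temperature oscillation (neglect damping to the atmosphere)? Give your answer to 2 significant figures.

0.88 K

Areal heat capacity C = 7.019×10^7 J/(m^2 K) (given).
Angular frequency ω = 2π / T = 2π / 3.26×10^6 s = 1.93×10^-6 s⁻¹.
Cω = 7.02×10^7 × 1.93×10^-6 = 135 W/(m²·K).
Amplitude A = F₀ / (Cω) = 119.2 / 135 = 0.882 K.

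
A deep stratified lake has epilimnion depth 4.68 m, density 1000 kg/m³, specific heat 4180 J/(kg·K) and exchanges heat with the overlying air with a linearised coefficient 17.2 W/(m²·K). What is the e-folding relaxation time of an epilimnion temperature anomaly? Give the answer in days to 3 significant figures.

Areal heat capacity C = ρ c_p D = 1000 × 4180 × 4.68 = 1.96×10^7 J m⁻² K⁻¹.
Relaxation time τ = C / λ = 1.96×10^7 / 17.2 = 1.14×10^6 s.
In days: 1.14×10^6 s / (86400 s/day) = 13.2 days.

13.2 days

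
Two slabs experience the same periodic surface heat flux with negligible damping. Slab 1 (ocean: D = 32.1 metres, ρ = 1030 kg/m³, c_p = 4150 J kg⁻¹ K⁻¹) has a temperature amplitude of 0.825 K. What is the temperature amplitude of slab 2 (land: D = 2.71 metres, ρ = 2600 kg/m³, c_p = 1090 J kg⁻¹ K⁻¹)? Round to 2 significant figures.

C_ocean = 1.37×10^8 J/(m²·K); C_land = 7.68×10^6 J/(m²·K).
A ∝ 1/C ⇒ A_land = A_ocean × C_ocean/C_land = 0.825 × 17.9 = 14.7 K.

15 K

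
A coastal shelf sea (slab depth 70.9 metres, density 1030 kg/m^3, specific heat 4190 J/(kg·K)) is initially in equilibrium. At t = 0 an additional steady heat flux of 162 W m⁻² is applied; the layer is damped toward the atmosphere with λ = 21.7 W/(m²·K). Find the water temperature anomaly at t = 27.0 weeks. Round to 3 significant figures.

Areal heat capacity C = ρ c_p D = 1030 × 4190 × 70.9 = 3.06×10^8 J/(m^2 K).
τ = C / λ = 3.06×10^8 / 21.7 = 1.41×10^7 s.
Equilibrium anomaly ΔT_eq = F / λ = 162 / 21.7 = 7.47 K.
t = 27.0 weeks = 1.63×10^7 s, so t/τ = 1.16.
ΔT(t) = ΔT_eq (1 − e^(−t/τ)) = 7.47 × (1 − e^−1.16) = 5.12 K.

5.12 K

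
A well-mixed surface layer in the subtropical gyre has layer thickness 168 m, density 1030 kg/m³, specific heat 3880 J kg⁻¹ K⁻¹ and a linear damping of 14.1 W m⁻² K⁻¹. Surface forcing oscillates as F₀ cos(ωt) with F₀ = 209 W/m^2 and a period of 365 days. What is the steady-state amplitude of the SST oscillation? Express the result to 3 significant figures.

Areal heat capacity C = ρ c_p D = 1030 × 3880 × 168 = 6.71×10^8 J m⁻² K⁻¹.
Angular frequency ω = 2π / T = 2π / 3.15×10^7 s = 1.99×10^-7 s⁻¹.
√((Cω)² + λ²) = √((134)² + 14.1²) = 135 W/(m²·K).
Amplitude A = F₀ / √((Cω)²+λ²) = 209 / 135 = 1.55 K.

1.55 K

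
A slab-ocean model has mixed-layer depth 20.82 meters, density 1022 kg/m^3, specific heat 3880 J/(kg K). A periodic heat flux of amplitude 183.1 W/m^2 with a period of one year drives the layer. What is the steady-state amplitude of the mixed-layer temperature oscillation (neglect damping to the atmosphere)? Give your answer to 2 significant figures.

11 K

Areal heat capacity C = ρ c_p D = 1022 × 3880 × 20.82 = 8.26×10^7 J/(m²·K).
Angular frequency ω = 2π / T = 2π / 3.15×10^7 s = 1.99×10^-7 s⁻¹.
Cω = 8.26×10^7 × 1.99×10^-7 = 16.4 W/(m²·K).
Amplitude A = F₀ / (Cω) = 183.1 / 16.4 = 11.1 K.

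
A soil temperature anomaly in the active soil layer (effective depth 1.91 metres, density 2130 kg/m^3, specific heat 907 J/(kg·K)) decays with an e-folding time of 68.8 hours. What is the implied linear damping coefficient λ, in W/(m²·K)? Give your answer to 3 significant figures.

14.9

Areal heat capacity C = ρ c_p D = 2130 × 907 × 1.91 = 3.69×10^6 J/(m^2 K).
τ = 68.8 hours = 2.48×10^5 s.
λ = C / τ = 3.69×10^6 / 2.48×10^5 = 14.9 W/(m²·K).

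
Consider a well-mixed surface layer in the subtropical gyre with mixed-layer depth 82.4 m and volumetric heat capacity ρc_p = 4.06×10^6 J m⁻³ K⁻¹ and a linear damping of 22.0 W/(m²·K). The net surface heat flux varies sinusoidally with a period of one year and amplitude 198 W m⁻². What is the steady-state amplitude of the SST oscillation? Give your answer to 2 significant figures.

2.8 K

Areal heat capacity C = ρc_p × D = 4.06×10^6 × 82.4 = 3.35×10^8 J/(m^2 K).
Angular frequency ω = 2π / T = 2π / 3.15×10^7 s = 1.99×10^-7 s⁻¹.
√((Cω)² + λ²) = √((66.7)² + 22.0²) = 70.2 W/(m²·K).
Amplitude A = F₀ / √((Cω)²+λ²) = 198 / 70.2 = 2.82 K.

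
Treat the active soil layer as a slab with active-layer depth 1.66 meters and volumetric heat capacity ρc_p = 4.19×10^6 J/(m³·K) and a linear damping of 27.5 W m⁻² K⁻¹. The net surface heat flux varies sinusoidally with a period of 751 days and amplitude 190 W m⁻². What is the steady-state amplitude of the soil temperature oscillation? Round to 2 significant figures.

6.9 K

Areal heat capacity C = ρc_p × D = 4.19×10^6 × 1.66 = 6.96×10^6 J m⁻² K⁻¹.
Angular frequency ω = 2π / T = 2π / 6.49×10^7 s = 9.68×10^-8 s⁻¹.
√((Cω)² + λ²) = √((0.674)² + 27.5²) = 27.5 W/(m²·K).
Amplitude A = F₀ / √((Cω)²+λ²) = 190 / 27.5 = 6.91 K.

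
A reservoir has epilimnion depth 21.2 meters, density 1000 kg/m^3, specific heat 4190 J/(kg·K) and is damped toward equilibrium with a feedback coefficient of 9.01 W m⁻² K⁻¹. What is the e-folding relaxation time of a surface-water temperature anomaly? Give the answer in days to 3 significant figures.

Areal heat capacity C = ρ c_p D = 1000 × 4190 × 21.2 = 8.88×10^7 J m⁻² K⁻¹.
Relaxation time τ = C / λ = 8.88×10^7 / 9.01 = 9.86×10^6 s.
In days: 9.86×10^6 s / (86400 s/day) = 114 days.

114 days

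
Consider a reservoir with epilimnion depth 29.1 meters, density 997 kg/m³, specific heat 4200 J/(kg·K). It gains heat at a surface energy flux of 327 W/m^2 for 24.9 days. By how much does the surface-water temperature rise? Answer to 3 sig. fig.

Areal heat capacity C = ρ c_p D = 997 × 4200 × 29.1 = 1.22×10^8 J/(m^2 K).
Net heat input Q = F Δt = 327 × (24.9 days × 86400 s/day) = 7.03×10^8 J/m².
ΔT = Q / C = 7.03×10^8 / 1.22×10^8 = 5.77 K.

5.77 K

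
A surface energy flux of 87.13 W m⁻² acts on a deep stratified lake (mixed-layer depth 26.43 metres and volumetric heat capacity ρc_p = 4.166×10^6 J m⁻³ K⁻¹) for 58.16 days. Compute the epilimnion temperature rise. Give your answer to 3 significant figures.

3.98 K

Areal heat capacity C = ρc_p × D = 4.166×10^6 × 26.43 = 1.10×10^8 J/(m^2 K).
Net heat input Q = F Δt = 87.13 × (58.16 days × 86400 s/day) = 4.38×10^8 J/m².
ΔT = Q / C = 4.38×10^8 / 1.10×10^8 = 3.98 K.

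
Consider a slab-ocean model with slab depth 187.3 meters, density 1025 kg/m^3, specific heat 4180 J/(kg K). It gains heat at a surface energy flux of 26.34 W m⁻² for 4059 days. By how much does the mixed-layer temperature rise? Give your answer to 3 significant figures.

11.5 K

Areal heat capacity C = ρ c_p D = 1025 × 4180 × 187.3 = 8.02×10^8 J m⁻² K⁻¹.
Net heat input Q = F Δt = 26.34 × (4059 days × 86400 s/day) = 9.24×10^9 J/m².
ΔT = Q / C = 9.24×10^9 / 8.02×10^8 = 11.5 K.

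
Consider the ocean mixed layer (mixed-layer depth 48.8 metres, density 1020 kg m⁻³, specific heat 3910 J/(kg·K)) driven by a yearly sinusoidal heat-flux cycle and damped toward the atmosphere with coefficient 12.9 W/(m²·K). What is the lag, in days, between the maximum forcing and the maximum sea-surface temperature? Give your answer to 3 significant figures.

Areal heat capacity C = ρ c_p D = 1020 × 3910 × 48.8 = 1.95×10^8 J/(m²·K).
ω = 2π / 3.15×10^7 s = 1.99×10^-7 s⁻¹.
Phase lag φ = arctan(Cω/λ) = arctan(38.8/12.9) = 1.25 rad.
Time lag = φ / ω = 1.25 / 1.99×10^-7 = 6.27×10^6 s = 72.6 days.

72.6 days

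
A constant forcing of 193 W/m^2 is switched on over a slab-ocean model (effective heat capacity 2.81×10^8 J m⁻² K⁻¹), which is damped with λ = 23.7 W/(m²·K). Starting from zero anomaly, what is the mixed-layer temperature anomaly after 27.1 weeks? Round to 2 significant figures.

Areal heat capacity C = 2.81×10^8 J m⁻² K⁻¹ (given).
τ = C / λ = 2.81×10^8 / 23.7 = 1.19×10^7 s.
Equilibrium anomaly ΔT_eq = F / λ = 193 / 23.7 = 8.14 K.
t = 27.1 weeks = 1.64×10^7 s, so t/τ = 1.38.
ΔT(t) = ΔT_eq (1 − e^(−t/τ)) = 8.14 × (1 − e^−1.38) = 6.10 K.

6.1 K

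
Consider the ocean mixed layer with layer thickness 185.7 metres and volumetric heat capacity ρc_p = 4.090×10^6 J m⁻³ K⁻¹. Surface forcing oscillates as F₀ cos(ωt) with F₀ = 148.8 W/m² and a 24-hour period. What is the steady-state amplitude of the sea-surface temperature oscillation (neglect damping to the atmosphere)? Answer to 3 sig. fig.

Areal heat capacity C = ρc_p × D = 4.090×10^6 × 185.7 = 7.60×10^8 J m⁻² K⁻¹.
Angular frequency ω = 2π / T = 2π / 86400 s = 7.27×10^-5 s⁻¹.
Cω = 7.60×10^8 × 7.27×10^-5 = 55200 W/(m²·K).
Amplitude A = F₀ / (Cω) = 148.8 / 55200 = 0.00269 K.

0.00269 K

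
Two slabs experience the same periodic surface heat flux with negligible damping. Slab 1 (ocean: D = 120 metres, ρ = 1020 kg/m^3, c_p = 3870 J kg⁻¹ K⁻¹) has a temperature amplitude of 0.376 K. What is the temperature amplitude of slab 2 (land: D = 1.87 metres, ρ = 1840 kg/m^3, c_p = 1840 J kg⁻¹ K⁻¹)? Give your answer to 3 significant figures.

28.1 K

C_ocean = 4.74×10^8 J/(m²·K); C_land = 6.33×10^6 J/(m²·K).
A ∝ 1/C ⇒ A_land = A_ocean × C_ocean/C_land = 0.376 × 74.8 = 28.1 K.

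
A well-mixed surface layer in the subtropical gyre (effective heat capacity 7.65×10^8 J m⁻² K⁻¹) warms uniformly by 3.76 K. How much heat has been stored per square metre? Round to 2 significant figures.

2.9×10^9

Areal heat capacity C = 7.65×10^8 J m⁻² K⁻¹ (given).
ΔQ = C ΔT = 7.65×10^8 × 3.76 = 2.88×10^9 J/m².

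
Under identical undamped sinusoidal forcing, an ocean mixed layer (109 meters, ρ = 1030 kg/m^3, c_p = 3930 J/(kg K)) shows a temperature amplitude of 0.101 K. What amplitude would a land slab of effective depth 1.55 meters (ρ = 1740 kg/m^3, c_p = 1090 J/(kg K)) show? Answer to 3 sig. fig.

15.2 K

C_ocean = 4.41×10^8 J/(m²·K); C_land = 2.94×10^6 J/(m²·K).
A ∝ 1/C ⇒ A_land = A_ocean × C_ocean/C_land = 0.101 × 150 = 15.2 K.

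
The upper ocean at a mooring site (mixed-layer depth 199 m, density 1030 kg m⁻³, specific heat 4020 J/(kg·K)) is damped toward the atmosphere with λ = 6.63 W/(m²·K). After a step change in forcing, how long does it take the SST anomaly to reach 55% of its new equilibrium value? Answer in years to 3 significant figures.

3.14 years

Areal heat capacity C = ρ c_p D = 1030 × 4020 × 199 = 8.24×10^8 J/(m²·K).
τ = C / λ = 8.24×10^8 / 6.63 = 1.24×10^8 s.
Fraction reached: 1 − e^(−t/τ) = 0.55 ⇒ t = −τ ln(1 − 0.55) = τ × 0.799.
t = 9.92×10^7 s = 3.14 years.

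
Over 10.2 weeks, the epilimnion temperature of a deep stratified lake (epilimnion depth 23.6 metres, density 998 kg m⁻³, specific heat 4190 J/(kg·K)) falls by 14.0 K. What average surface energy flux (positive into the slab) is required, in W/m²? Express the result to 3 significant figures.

-224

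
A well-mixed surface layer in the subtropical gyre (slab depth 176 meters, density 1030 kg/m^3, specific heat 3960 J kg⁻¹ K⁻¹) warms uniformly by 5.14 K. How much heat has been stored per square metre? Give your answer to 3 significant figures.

3.69×10^9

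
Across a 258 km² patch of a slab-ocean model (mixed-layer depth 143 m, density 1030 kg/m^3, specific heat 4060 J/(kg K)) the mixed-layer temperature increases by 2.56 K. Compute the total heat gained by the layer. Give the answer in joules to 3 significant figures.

3.95×10^17 J

Areal heat capacity C = ρ c_p D = 1030 × 4060 × 143 = 5.98×10^8 J/(m^2 K).
Heat per unit area: q = C ΔT = 5.98×10^8 × 2.56 = 1.53×10^9 J/m².
Total heat: Q = q × A = 1.53×10^9 × (258 × 10⁶ m²) = 3.95×10^17 J.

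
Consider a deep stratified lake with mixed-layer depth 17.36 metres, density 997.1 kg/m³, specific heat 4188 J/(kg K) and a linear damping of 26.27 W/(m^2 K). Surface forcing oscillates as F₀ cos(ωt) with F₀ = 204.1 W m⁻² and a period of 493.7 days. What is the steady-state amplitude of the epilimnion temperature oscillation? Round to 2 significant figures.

7.2 K

Areal heat capacity C = ρ c_p D = 997.1 × 4188 × 17.36 = 7.25×10^7 J/(m²·K).
Angular frequency ω = 2π / T = 2π / 4.27×10^7 s = 1.47×10^-7 s⁻¹.
√((Cω)² + λ²) = √((10.7)² + 26.27²) = 28.4 W/(m²·K).
Amplitude A = F₀ / √((Cω)²+λ²) = 204.1 / 28.4 = 7.20 K.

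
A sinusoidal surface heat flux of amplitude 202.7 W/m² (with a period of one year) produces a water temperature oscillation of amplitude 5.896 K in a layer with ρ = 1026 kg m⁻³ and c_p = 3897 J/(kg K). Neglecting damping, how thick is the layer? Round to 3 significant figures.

43.2 m

ω = 2π / 3.15×10^7 s = 1.99×10^-7 s⁻¹.
Required C = F₀ / (A ω) = 202.7 / (5.896 × 1.99×10^-7) = 1.73×10^8 J/(m²·K).
D = C / (ρ c_p) = 1.73×10^8 / (1026 × 3897) = 43.2 m.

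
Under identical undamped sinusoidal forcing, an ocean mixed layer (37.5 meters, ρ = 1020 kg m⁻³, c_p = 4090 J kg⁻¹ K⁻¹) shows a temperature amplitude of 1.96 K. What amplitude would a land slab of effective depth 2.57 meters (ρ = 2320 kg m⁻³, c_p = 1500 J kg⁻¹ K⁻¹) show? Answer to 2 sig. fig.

C_ocean = 1.56×10^8 J/(m²·K); C_land = 8.94×10^6 J/(m²·K).
A ∝ 1/C ⇒ A_land = A_ocean × C_ocean/C_land = 1.96 × 17.5 = 34.3 K.

34 K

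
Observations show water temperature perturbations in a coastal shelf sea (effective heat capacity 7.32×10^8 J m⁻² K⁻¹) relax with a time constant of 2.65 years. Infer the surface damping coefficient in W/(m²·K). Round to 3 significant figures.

8.75

Areal heat capacity C = 7.32×10^8 J m⁻² K⁻¹ (given).
τ = 2.65 years = 8.36×10^7 s.
λ = C / τ = 7.32×10^8 / 8.36×10^7 = 8.75 W/(m²·K).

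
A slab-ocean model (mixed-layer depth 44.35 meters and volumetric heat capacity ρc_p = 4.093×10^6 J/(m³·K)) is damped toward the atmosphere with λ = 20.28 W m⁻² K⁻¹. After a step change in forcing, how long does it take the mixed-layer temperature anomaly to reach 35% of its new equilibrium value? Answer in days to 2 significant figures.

45 days

Areal heat capacity C = ρc_p × D = 4.093×10^6 × 44.35 = 1.82×10^8 J/(m²·K).
τ = C / λ = 1.82×10^8 / 20.28 = 8.95×10^6 s.
Fraction reached: 1 − e^(−t/τ) = 0.35 ⇒ t = −τ ln(1 − 0.35) = τ × 0.431.
t = 3.86×10^6 s = 44.6 days.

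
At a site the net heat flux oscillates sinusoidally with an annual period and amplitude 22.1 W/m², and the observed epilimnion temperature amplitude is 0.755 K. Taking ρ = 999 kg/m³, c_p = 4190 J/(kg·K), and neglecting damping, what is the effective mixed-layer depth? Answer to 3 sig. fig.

ω = 2π / 3.15×10^7 s = 1.99×10^-7 s⁻¹.
Required C = F₀ / (A ω) = 22.1 / (0.755 × 1.99×10^-7) = 1.47×10^8 J/(m²·K).
D = C / (ρ c_p) = 1.47×10^8 / (999 × 4190) = 35.1 m.

35.1 m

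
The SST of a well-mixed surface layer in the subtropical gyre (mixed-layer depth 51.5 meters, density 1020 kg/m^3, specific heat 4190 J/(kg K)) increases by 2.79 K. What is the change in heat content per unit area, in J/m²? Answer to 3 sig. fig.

6.14×10^8

Areal heat capacity C = ρ c_p D = 1020 × 4190 × 51.5 = 2.20×10^8 J/(m²·K).
ΔQ = C ΔT = 2.20×10^8 × 2.79 = 6.14×10^8 J/m².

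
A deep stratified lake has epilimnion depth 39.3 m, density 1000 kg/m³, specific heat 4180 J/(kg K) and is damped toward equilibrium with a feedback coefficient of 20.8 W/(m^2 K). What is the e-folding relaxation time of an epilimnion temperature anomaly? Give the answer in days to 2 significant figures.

91 days

Areal heat capacity C = ρ c_p D = 1000 × 4180 × 39.3 = 1.64×10^8 J/(m^2 K).
Relaxation time τ = C / λ = 1.64×10^8 / 20.8 = 7.90×10^6 s.
In days: 7.90×10^6 s / (86400 s/day) = 91.4 days.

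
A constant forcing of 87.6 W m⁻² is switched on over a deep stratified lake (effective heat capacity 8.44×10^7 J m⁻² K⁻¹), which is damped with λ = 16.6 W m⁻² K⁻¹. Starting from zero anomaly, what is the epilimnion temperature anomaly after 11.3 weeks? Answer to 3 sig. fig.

Areal heat capacity C = 8.44×10^7 J m⁻² K⁻¹ (given).
τ = C / λ = 8.44×10^7 / 16.6 = 5.08×10^6 s.
Equilibrium anomaly ΔT_eq = F / λ = 87.6 / 16.6 = 5.28 K.
t = 11.3 weeks = 6.83×10^6 s, so t/τ = 1.34.
ΔT(t) = ΔT_eq (1 − e^(−t/τ)) = 5.28 × (1 − e^−1.34) = 3.90 K.

3.90 K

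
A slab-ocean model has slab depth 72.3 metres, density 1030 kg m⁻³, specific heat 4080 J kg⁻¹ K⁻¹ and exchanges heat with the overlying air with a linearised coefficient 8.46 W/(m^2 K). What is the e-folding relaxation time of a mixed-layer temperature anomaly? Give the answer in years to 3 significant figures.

Areal heat capacity C = ρ c_p D = 1030 × 4080 × 72.3 = 3.04×10^8 J/(m^2 K).
Relaxation time τ = C / λ = 3.04×10^8 / 8.46 = 3.59×10^7 s.
In years: 3.59×10^7 s / (3.156×10^7 s/year) = 1.14 years.

1.14 years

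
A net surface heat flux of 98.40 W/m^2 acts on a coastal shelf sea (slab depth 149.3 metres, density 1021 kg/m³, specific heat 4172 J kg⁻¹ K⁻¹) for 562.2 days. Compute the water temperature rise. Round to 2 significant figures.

7.5 K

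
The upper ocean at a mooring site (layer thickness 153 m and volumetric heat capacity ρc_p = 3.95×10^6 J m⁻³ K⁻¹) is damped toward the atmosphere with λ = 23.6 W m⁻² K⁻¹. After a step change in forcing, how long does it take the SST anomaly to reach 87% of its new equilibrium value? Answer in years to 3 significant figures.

Areal heat capacity C = ρc_p × D = 3.95×10^6 × 153 = 6.04×10^8 J/(m^2 K).
τ = C / λ = 6.04×10^8 / 23.6 = 2.56×10^7 s.
Fraction reached: 1 − e^(−t/τ) = 0.87 ⇒ t = −τ ln(1 − 0.87) = τ × 2.04.
t = 5.22×10^7 s = 1.66 years.

1.66 years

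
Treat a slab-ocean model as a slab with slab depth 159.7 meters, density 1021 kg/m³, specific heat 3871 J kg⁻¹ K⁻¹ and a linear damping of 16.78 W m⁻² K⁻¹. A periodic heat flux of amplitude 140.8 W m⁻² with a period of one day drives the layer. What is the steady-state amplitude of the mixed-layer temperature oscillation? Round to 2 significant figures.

Areal heat capacity C = ρ c_p D = 1021 × 3871 × 159.7 = 6.31×10^8 J/(m²·K).
Angular frequency ω = 2π / T = 2π / 86400 s = 7.27×10^-5 s⁻¹.
√((Cω)² + λ²) = √((45900)² + 16.78²) = 45900 W/(m²·K).
Amplitude A = F₀ / √((Cω)²+λ²) = 140.8 / 45900 = 0.00307 K.

0.0031 K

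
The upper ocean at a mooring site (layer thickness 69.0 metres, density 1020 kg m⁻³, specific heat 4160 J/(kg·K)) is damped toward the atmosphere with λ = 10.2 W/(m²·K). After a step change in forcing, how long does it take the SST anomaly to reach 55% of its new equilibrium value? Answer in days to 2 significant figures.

270 days

Areal heat capacity C = ρ c_p D = 1020 × 4160 × 69.0 = 2.93×10^8 J/(m^2 K).
τ = C / λ = 2.93×10^8 / 10.2 = 2.87×10^7 s.
Fraction reached: 1 − e^(−t/τ) = 0.55 ⇒ t = −τ ln(1 − 0.55) = τ × 0.799.
t = 2.29×10^7 s = 265 days.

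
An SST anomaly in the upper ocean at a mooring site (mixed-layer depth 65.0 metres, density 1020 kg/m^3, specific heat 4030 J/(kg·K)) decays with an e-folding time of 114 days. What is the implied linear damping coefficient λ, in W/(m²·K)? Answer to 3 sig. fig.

Areal heat capacity C = ρ c_p D = 1020 × 4030 × 65.0 = 2.67×10^8 J/(m²·K).
τ = 114 days = 9.85×10^6 s.
λ = C / τ = 2.67×10^8 / 9.85×10^6 = 27.1 W/(m²·K).

27.1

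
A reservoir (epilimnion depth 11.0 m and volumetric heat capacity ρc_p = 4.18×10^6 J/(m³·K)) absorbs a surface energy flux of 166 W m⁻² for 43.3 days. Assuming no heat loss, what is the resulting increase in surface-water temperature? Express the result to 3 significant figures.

Areal heat capacity C = ρc_p × D = 4.18×10^6 × 11.0 = 4.60×10^7 J/(m²·K).
Net heat input Q = F Δt = 166 × (43.3 days × 86400 s/day) = 6.21×10^8 J/m².
ΔT = Q / C = 6.21×10^8 / 4.60×10^7 = 13.5 K.

13.5 K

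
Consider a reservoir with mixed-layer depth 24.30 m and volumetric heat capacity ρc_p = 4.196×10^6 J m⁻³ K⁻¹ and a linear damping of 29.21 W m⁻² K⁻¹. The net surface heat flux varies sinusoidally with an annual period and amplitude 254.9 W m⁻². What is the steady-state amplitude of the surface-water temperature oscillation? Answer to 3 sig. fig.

Areal heat capacity C = ρc_p × D = 4.196×10^6 × 24.30 = 1.02×10^8 J m⁻² K⁻¹.
Angular frequency ω = 2π / T = 2π / 3.15×10^7 s = 1.99×10^-7 s⁻¹.
√((Cω)² + λ²) = √((20.3)² + 29.21²) = 35.6 W/(m²·K).
Amplitude A = F₀ / √((Cω)²+λ²) = 254.9 / 35.6 = 7.16 K.

7.16 K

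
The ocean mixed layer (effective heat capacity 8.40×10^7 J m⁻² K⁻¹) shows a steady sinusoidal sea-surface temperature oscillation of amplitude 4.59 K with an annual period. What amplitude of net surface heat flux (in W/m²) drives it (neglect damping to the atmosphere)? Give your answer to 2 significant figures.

Areal heat capacity C = 8.40×10^7 J m⁻² K⁻¹ (given).
ω = 2π / 3.15×10^7 s = 1.99×10^-7 s⁻¹.
Cω = 8.40×10^7 × 1.99×10^-7 = 16.7 W/(m²·K).
F₀ = A × Cω = 4.59 × 16.7 = 76.8 W/m².

77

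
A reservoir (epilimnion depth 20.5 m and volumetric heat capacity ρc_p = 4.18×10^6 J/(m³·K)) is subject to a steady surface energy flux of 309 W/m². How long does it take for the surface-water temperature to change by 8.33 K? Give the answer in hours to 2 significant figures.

640 hours

Areal heat capacity C = ρc_p × D = 4.18×10^6 × 20.5 = 8.57×10^7 J m⁻² K⁻¹.
Time required: Δt = C ΔT / F = 8.57×10^7 × 8.33 / 309 = 2.31×10^6 s.
In hours: 2.31×10^6 s / (3600 s/hour) = 642 hours.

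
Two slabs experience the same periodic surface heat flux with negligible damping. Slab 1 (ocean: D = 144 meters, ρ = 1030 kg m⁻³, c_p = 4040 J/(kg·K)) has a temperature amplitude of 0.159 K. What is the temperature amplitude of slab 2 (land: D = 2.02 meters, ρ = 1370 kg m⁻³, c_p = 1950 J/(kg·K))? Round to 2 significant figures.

18 K

C_ocean = 5.99×10^8 J/(m²·K); C_land = 5.40×10^6 J/(m²·K).
A ∝ 1/C ⇒ A_land = A_ocean × C_ocean/C_land = 0.159 × 111 = 17.7 K.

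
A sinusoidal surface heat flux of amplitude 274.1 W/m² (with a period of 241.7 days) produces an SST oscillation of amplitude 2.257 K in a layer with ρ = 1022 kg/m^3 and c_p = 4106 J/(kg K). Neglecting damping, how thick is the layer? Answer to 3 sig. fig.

96.2 m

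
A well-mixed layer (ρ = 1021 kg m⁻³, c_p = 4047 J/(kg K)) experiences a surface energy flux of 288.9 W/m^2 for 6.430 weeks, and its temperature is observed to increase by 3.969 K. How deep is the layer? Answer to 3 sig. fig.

68.5 m

Heat input Q = F Δt = 288.9 × 3.89×10^6 s = 1.12×10^9 J/m².
Required areal heat capacity C = Q / ΔT = 2.83×10^8 J/(m²·K).
Depth D = C / (ρ c_p) = 2.83×10^8 / (1021 × 4047) = 68.5 m.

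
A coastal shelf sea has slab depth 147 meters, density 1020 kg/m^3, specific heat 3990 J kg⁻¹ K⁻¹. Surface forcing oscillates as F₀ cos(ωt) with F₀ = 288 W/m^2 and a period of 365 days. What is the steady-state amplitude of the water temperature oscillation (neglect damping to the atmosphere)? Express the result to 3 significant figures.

2.42 K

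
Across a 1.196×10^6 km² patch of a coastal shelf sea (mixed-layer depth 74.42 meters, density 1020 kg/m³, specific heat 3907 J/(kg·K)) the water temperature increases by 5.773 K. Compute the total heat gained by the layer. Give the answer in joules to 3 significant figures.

Areal heat capacity C = ρ c_p D = 1020 × 3907 × 74.42 = 2.97×10^8 J/(m^2 K).
Heat per unit area: q = C ΔT = 2.97×10^8 × 5.773 = 1.71×10^9 J/m².
Total heat: Q = q × A = 1.71×10^9 × (1.196×10^6 × 10⁶ m²) = 2.05×10^21 J.

2.05×10^21 J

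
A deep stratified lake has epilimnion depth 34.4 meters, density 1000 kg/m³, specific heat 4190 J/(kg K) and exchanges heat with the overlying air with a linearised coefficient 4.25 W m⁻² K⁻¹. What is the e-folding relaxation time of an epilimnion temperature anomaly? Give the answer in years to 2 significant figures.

1.1 years

Areal heat capacity C = ρ c_p D = 1000 × 4190 × 34.4 = 1.44×10^8 J/(m^2 K).
Relaxation time τ = C / λ = 1.44×10^8 / 4.25 = 3.39×10^7 s.
In years: 3.39×10^7 s / (3.156×10^7 s/year) = 1.07 years.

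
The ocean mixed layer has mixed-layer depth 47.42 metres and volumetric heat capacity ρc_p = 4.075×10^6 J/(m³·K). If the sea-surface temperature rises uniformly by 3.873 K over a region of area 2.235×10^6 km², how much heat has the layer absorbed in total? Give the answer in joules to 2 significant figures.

1.7×10^21 J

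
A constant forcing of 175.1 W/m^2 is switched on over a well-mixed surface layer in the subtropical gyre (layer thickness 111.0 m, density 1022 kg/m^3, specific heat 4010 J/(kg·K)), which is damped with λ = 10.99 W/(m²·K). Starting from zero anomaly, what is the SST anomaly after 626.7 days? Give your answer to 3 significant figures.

11.6 K

Areal heat capacity C = ρ c_p D = 1022 × 4010 × 111.0 = 4.55×10^8 J/(m^2 K).
τ = C / λ = 4.55×10^8 / 10.99 = 4.14×10^7 s.
Equilibrium anomaly ΔT_eq = F / λ = 175.1 / 10.99 = 15.9 K.
t = 626.7 days = 5.41×10^7 s, so t/τ = 1.31.
ΔT(t) = ΔT_eq (1 − e^(−t/τ)) = 15.9 × (1 − e^−1.31) = 11.6 K.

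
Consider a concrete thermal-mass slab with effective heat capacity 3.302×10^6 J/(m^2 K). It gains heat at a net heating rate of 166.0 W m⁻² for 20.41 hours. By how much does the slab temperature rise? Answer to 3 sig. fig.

Areal heat capacity C = 3.302×10^6 J/(m^2 K) (given).
Net heat input Q = F Δt = 166.0 × (20.41 hours × 3600 s/hour) = 1.22×10^7 J/m².
ΔT = Q / C = 1.22×10^7 / 3.30×10^6 = 3.69 K.

3.69 K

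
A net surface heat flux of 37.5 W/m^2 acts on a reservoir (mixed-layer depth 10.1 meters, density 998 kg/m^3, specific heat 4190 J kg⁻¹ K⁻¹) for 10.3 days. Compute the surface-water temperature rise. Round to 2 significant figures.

0.79 K

Areal heat capacity C = ρ c_p D = 998 × 4190 × 10.1 = 4.22×10^7 J/(m^2 K).
Net heat input Q = F Δt = 37.5 × (10.3 days × 86400 s/day) = 3.34×10^7 J/m².
ΔT = Q / C = 3.34×10^7 / 4.22×10^7 = 0.790 K.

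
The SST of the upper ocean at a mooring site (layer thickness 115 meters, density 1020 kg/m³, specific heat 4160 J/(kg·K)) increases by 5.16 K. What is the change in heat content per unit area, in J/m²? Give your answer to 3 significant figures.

Areal heat capacity C = ρ c_p D = 1020 × 4160 × 115 = 4.88×10^8 J/(m²·K).
ΔQ = C ΔT = 4.88×10^8 × 5.16 = 2.52×10^9 J/m².

2.52×10^9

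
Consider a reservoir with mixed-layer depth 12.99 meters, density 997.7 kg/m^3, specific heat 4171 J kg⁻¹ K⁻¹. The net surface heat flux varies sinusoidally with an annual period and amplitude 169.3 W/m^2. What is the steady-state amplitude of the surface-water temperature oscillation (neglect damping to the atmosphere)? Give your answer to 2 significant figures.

Areal heat capacity C = ρ c_p D = 997.7 × 4171 × 12.99 = 5.41×10^7 J m⁻² K⁻¹.
Angular frequency ω = 2π / T = 2π / 3.15×10^7 s = 1.99×10^-7 s⁻¹.
Cω = 5.41×10^7 × 1.99×10^-7 = 10.8 W/(m²·K).
Amplitude A = F₀ / (Cω) = 169.3 / 10.8 = 15.7 K.

16 K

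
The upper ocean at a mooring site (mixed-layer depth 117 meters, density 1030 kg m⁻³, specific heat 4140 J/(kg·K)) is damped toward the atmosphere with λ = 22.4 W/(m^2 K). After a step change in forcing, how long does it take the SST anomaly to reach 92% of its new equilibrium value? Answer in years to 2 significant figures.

Areal heat capacity C = ρ c_p D = 1030 × 4140 × 117 = 4.99×10^8 J/(m²·K).
τ = C / λ = 4.99×10^8 / 22.4 = 2.23×10^7 s.
Fraction reached: 1 − e^(−t/τ) = 0.92 ⇒ t = −τ ln(1 − 0.92) = τ × 2.53.
t = 5.63×10^7 s = 1.78 years.

1.8 years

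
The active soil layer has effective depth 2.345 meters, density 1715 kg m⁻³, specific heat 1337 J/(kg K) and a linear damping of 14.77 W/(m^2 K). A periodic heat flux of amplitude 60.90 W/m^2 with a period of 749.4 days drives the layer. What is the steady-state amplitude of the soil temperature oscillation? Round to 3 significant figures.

Areal heat capacity C = ρ c_p D = 1715 × 1337 × 2.345 = 5.38×10^6 J/(m^2 K).
Angular frequency ω = 2π / T = 2π / 6.47×10^7 s = 9.70×10^-8 s⁻¹.
√((Cω)² + λ²) = √((0.522)² + 14.77²) = 14.8 W/(m²·K).
Amplitude A = F₀ / √((Cω)²+λ²) = 60.90 / 14.8 = 4.12 K.

4.12 K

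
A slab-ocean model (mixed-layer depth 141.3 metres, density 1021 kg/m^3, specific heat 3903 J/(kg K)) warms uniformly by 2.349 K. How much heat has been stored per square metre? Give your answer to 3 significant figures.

1.32×10^9

Areal heat capacity C = ρ c_p D = 1021 × 3903 × 141.3 = 5.63×10^8 J/(m²·K).
ΔQ = C ΔT = 5.63×10^8 × 2.349 = 1.32×10^9 J/m².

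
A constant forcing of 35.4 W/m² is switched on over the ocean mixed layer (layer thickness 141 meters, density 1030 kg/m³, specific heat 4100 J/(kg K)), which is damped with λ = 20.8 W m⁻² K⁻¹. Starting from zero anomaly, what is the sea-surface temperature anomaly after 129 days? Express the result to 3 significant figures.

0.549 K

Areal heat capacity C = ρ c_p D = 1030 × 4100 × 141 = 5.95×10^8 J m⁻² K⁻¹.
τ = C / λ = 5.95×10^8 / 20.8 = 2.86×10^7 s.
Equilibrium anomaly ΔT_eq = F / λ = 35.4 / 20.8 = 1.70 K.
t = 129 days = 1.11×10^7 s, so t/τ = 0.389.
ΔT(t) = ΔT_eq (1 − e^(−t/τ)) = 1.70 × (1 − e^−0.389) = 0.549 K.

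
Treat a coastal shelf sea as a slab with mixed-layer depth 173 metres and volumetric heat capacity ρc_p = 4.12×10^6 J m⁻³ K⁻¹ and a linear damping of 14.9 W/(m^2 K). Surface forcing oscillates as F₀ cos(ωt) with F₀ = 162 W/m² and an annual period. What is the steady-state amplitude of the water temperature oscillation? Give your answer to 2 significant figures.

1.1 K

Areal heat capacity C = ρc_p × D = 4.12×10^6 × 173 = 7.13×10^8 J m⁻² K⁻¹.
Angular frequency ω = 2π / T = 2π / 3.15×10^7 s = 1.99×10^-7 s⁻¹.
√((Cω)² + λ²) = √((142)² + 14.9²) = 143 W/(m²·K).
Amplitude A = F₀ / √((Cω)²+λ²) = 162 / 143 = 1.13 K.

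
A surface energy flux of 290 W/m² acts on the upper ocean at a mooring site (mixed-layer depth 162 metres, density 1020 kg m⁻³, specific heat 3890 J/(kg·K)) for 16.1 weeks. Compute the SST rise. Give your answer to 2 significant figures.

Areal heat capacity C = ρ c_p D = 1020 × 3890 × 162 = 6.43×10^8 J m⁻² K⁻¹.
Net heat input Q = F Δt = 290 × (16.1 weeks × 6.048×10^5 s/week) = 2.82×10^9 J/m².
ΔT = Q / C = 2.82×10^9 / 6.43×10^8 = 4.39 K.

4.4 K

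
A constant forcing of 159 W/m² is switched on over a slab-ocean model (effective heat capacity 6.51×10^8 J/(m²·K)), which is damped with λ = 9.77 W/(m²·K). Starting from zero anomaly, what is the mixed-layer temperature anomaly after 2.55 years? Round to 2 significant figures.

11 K

Areal heat capacity C = 6.51×10^8 J/(m²·K) (given).
τ = C / λ = 6.51×10^8 / 9.77 = 6.66×10^7 s.
Equilibrium anomaly ΔT_eq = F / λ = 159 / 9.77 = 16.3 K.
t = 2.55 years = 8.05×10^7 s, so t/τ = 1.21.
ΔT(t) = ΔT_eq (1 − e^(−t/τ)) = 16.3 × (1 − e^−1.21) = 11.4 K.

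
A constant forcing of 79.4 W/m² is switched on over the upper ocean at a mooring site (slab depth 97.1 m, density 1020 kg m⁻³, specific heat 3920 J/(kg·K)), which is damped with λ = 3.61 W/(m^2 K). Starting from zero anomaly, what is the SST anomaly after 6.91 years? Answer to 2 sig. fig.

19 K

Areal heat capacity C = ρ c_p D = 1020 × 3920 × 97.1 = 3.88×10^8 J/(m^2 K).
τ = C / λ = 3.88×10^8 / 3.61 = 1.08×10^8 s.
Equilibrium anomaly ΔT_eq = F / λ = 79.4 / 3.61 = 22.0 K.
t = 6.91 years = 2.18×10^8 s, so t/τ = 2.03.
ΔT(t) = ΔT_eq (1 − e^(−t/τ)) = 22.0 × (1 − e^−2.03) = 19.1 K.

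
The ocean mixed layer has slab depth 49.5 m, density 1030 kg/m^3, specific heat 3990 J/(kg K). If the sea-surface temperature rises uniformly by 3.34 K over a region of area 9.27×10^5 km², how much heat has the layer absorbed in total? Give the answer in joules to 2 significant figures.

Areal heat capacity C = ρ c_p D = 1030 × 3990 × 49.5 = 2.03×10^8 J/(m²·K).
Heat per unit area: q = C ΔT = 2.03×10^8 × 3.34 = 6.79×10^8 J/m².
Total heat: Q = q × A = 6.79×10^8 × (9.27×10^5 × 10⁶ m²) = 6.30×10^20 J.

6.3×10^20 J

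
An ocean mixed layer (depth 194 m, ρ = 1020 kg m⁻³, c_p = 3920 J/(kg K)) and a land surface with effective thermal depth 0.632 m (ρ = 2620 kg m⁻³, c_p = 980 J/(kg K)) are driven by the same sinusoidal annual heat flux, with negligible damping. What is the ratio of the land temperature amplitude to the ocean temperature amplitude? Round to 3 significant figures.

478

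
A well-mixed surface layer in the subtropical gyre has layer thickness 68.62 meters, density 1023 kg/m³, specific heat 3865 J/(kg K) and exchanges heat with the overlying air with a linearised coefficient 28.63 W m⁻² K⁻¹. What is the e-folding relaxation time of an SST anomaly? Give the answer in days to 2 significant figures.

Areal heat capacity C = ρ c_p D = 1023 × 3865 × 68.62 = 2.71×10^8 J/(m^2 K).
Relaxation time τ = C / λ = 2.71×10^8 / 28.63 = 9.48×10^6 s.
In days: 9.48×10^6 s / (86400 s/day) = 110 days.

110 days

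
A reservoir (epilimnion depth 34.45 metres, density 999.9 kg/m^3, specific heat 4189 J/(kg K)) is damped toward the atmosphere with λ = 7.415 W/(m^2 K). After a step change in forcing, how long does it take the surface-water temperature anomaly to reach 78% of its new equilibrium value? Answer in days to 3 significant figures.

341 days

Areal heat capacity C = ρ c_p D = 999.9 × 4189 × 34.45 = 1.44×10^8 J m⁻² K⁻¹.
τ = C / λ = 1.44×10^8 / 7.415 = 1.95×10^7 s.
Fraction reached: 1 − e^(−t/τ) = 0.78 ⇒ t = −τ ln(1 − 0.78) = τ × 1.51.
t = 2.95×10^7 s = 341 days.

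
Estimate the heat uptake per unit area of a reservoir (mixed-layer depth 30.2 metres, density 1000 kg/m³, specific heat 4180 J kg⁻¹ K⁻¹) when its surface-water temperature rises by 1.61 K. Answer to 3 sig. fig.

2.03×10^8

Areal heat capacity C = ρ c_p D = 1000 × 4180 × 30.2 = 1.26×10^8 J m⁻² K⁻¹.
ΔQ = C ΔT = 1.26×10^8 × 1.61 = 2.03×10^8 J/m².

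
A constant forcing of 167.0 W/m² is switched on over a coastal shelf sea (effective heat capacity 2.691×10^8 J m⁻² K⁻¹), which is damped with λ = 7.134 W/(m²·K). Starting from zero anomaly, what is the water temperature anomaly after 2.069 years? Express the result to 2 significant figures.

19 K

Areal heat capacity C = 2.691×10^8 J m⁻² K⁻¹ (given).
τ = C / λ = 2.69×10^8 / 7.134 = 3.77×10^7 s.
Equilibrium anomaly ΔT_eq = F / λ = 167.0 / 7.134 = 23.4 K.
t = 2.069 years = 6.53×10^7 s, so t/τ = 1.73.
ΔT(t) = ΔT_eq (1 − e^(−t/τ)) = 23.4 × (1 − e^−1.73) = 19.3 K.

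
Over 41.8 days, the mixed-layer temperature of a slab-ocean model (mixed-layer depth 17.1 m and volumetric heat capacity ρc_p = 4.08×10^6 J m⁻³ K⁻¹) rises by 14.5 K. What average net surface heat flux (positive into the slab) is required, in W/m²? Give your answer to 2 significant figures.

Areal heat capacity C = ρc_p × D = 4.08×10^6 × 17.1 = 6.98×10^7 J m⁻² K⁻¹.
Required heat per unit area: Q = C ΔT = 6.98×10^7 × 14.5 = 1.01×10^9 J/m².
Flux F = Q / Δt = 1.01×10^9 / 3.61×10^6 s = 280 W/m².

280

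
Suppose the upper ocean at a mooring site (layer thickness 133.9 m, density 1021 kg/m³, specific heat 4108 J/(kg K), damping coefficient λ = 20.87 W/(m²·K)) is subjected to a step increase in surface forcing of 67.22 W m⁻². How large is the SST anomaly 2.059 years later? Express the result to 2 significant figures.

Areal heat capacity C = ρ c_p D = 1021 × 4108 × 133.9 = 5.62×10^8 J m⁻² K⁻¹.
τ = C / λ = 5.62×10^8 / 20.87 = 2.69×10^7 s.
Equilibrium anomaly ΔT_eq = F / λ = 67.22 / 20.87 = 3.22 K.
t = 2.059 years = 6.50×10^7 s, so t/τ = 2.41.
ΔT(t) = ΔT_eq (1 − e^(−t/τ)) = 3.22 × (1 − e^−2.41) = 2.93 K.

2.9 K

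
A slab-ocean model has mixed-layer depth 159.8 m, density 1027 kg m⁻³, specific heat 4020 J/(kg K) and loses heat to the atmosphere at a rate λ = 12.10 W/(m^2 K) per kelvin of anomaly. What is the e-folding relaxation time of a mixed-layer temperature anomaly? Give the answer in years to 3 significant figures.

Areal heat capacity C = ρ c_p D = 1027 × 4020 × 159.8 = 6.60×10^8 J/(m²·K).
Relaxation time τ = C / λ = 6.60×10^8 / 12.10 = 5.45×10^7 s.
In years: 5.45×10^7 s / (3.156×10^7 s/year) = 1.73 years.

1.73 years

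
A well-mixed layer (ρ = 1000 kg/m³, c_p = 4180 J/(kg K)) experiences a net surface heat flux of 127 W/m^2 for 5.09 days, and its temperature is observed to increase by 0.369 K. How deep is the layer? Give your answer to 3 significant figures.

Heat input Q = F Δt = 127 × 4.40×10^5 s = 5.59×10^7 J/m².
Required areal heat capacity C = Q / ΔT = 1.51×10^8 J/(m²·K).
Depth D = C / (ρ c_p) = 1.51×10^8 / (1000 × 4180) = 36.2 m.

36.2 m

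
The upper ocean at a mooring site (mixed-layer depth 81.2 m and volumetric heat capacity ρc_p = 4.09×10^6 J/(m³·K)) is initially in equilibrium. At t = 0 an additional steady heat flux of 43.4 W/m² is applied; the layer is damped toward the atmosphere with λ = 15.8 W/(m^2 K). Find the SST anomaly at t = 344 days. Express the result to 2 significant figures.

2.1 K

Areal heat capacity C = ρc_p × D = 4.09×10^6 × 81.2 = 3.32×10^8 J m⁻² K⁻¹.
τ = C / λ = 3.32×10^8 / 15.8 = 2.10×10^7 s.
Equilibrium anomaly ΔT_eq = F / λ = 43.4 / 15.8 = 2.75 K.
t = 344 days = 2.97×10^7 s, so t/τ = 1.41.
ΔT(t) = ΔT_eq (1 − e^(−t/τ)) = 2.75 × (1 − e^−1.41) = 2.08 K.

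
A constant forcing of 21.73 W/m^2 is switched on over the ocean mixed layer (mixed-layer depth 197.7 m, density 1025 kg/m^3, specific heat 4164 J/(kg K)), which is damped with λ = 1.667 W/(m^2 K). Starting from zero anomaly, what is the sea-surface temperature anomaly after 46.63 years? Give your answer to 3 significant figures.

12.3 K

Areal heat capacity C = ρ c_p D = 1025 × 4164 × 197.7 = 8.44×10^8 J/(m²·K).
τ = C / λ = 8.44×10^8 / 1.667 = 5.06×10^8 s.
Equilibrium anomaly ΔT_eq = F / λ = 21.73 / 1.667 = 13.0 K.
t = 46.63 years = 1.47×10^9 s, so t/τ = 2.91.
ΔT(t) = ΔT_eq (1 − e^(−t/τ)) = 13.0 × (1 − e^−2.91) = 12.3 K.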